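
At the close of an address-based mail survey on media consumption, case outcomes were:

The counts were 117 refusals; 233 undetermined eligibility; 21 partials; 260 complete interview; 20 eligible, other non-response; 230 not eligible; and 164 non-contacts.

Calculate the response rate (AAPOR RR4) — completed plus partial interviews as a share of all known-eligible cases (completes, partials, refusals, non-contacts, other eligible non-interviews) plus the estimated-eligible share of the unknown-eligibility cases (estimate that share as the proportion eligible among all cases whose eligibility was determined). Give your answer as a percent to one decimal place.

Top = 260 + 21 = 281
Eligible (known) = 260 + 21 + 117 + 164 + 20 = 582
e = 582 / (582 + 230) = 582 / 812 = 0.7167
Estimated eligible among unknowns = 0.7167 × 233 = 166.99
Base = 582 + 166.99 = 748.99
RR4 = 281 / 748.99 = 0.3752

37.5%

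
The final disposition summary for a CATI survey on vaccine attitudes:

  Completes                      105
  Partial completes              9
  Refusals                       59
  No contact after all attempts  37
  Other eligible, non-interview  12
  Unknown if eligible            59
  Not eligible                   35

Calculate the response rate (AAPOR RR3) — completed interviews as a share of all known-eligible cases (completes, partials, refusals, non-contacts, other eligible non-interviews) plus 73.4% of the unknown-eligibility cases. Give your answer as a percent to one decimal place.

39.6%

Top = 105
Known eligible = 105 + 9 + 59 + 37 + 12 = 222
e × U = 0.7340 × 59 = 43.31
Denom = 222 + 43.31 = 265.31
RR3 = 105 / 265.31 = 0.3958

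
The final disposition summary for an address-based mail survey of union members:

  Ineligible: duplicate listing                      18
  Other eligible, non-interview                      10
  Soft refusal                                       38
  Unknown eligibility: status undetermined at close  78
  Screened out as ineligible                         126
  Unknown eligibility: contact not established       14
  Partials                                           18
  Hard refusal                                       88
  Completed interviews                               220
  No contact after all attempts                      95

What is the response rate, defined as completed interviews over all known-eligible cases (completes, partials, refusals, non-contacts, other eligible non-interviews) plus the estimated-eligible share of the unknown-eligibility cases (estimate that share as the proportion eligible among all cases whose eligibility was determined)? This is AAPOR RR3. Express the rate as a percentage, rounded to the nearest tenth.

40.8%

Declined to participate = 88 + 38 = 126
Unknown eligibility = 14 + 78 = 92
Out of scope = 126 + 18 = 144
Top → 220
Determined eligible → 220 + 18 + 126 + 95 + 10 = 469
e = 469 / (469 + 144) = 469 / 613 = 0.7651
Estimated eligible among unknowns → 0.7651 × 92 = 70.39
Base → 469 + 70.39 = 539.39
RR3 = 220 / 539.39 = 0.4079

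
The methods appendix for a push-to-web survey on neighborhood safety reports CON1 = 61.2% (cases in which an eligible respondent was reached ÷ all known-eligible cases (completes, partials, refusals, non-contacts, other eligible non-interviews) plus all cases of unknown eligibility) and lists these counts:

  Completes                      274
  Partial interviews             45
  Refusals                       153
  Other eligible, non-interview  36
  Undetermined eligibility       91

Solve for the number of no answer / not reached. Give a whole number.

Num → 274 + 45 + 153 + 36 = 508
CON1 = 508 / D = 0.612
D = 508 / 0.612 = 830.1
Remaining denominator categories sum to 599
no answer / not reached = 830.1 − 599 ≈ 231

231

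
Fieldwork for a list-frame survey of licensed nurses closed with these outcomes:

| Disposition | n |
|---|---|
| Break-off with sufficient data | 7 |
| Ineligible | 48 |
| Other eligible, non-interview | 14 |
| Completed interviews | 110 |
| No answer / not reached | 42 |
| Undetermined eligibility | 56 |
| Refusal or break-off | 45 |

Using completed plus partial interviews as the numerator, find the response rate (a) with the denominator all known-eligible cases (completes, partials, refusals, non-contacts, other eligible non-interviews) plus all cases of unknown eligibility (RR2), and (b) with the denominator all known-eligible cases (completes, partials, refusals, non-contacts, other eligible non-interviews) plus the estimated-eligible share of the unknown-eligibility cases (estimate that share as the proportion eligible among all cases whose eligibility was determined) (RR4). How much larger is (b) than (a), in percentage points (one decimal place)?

Num → 110 + 7 = 117
Base → 110 + 7 + 45 + 42 + 14 + 56 = 274
RR2 = 117 / 274 = 0.4270
Known eligible → 110 + 7 + 45 + 42 + 14 = 218
e = 218 / (218 + 48) = 218 / 266 = 0.8195
Eligible share of unknowns → 0.8195 × 56 = 45.89
Base → 218 + 45.89 = 263.89
RR4 = 117 / 263.89 = 0.4434
Difference = 44.34 − 42.70 = 1.64 percentage points

1.6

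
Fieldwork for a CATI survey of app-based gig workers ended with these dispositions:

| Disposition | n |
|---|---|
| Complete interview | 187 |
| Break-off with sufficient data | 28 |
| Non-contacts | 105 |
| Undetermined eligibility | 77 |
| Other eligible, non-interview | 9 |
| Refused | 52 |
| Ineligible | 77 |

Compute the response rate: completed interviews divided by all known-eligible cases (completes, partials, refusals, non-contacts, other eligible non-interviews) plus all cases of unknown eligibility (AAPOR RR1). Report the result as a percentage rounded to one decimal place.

40.8%

Top = 187
Base = 187 + 28 + 52 + 105 + 9 + 77 = 458
RR1 = 187 / 458 = 0.4083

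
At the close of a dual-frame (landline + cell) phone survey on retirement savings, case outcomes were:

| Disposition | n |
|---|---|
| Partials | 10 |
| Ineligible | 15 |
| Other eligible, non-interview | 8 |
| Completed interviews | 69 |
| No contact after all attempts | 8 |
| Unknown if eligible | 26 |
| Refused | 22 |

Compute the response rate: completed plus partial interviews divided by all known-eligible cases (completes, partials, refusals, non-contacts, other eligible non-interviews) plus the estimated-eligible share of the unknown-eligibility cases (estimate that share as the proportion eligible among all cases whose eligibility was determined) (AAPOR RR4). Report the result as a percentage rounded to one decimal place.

Numerator = 69 + 10 = 79
Determined eligible = 69 + 10 + 22 + 8 + 8 = 117
e = 117 / (117 + 15) = 117 / 132 = 0.8864
e × U = 0.8864 × 26 = 23.05
Denom = 117 + 23.05 = 140.05
RR4 = 79 / 140.05 = 0.5641

56.4%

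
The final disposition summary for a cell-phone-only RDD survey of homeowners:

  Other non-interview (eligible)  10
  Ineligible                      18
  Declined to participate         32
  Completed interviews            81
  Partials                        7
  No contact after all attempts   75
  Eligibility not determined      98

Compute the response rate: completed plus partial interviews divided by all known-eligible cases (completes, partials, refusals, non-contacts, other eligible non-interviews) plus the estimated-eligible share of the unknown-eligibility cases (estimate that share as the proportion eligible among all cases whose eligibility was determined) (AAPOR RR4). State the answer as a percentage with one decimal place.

Numerator → 81 + 7 = 88
Eligible (known) → 81 + 7 + 32 + 75 + 10 = 205
e = 205 / (205 + 18) = 205 / 223 = 0.9193
Estimated eligible among unknowns → 0.9193 × 98 = 90.09
Denominator → 205 + 90.09 = 295.09
RR4 = 88 / 295.09 = 0.2982

29.8%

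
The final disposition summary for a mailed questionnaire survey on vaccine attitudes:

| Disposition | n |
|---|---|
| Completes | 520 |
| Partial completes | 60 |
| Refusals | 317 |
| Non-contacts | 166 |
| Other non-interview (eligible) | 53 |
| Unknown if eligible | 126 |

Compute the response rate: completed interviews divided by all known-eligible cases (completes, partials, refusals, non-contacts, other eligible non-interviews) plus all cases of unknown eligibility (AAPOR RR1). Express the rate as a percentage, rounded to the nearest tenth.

41.9%

Top → 520
Base → 520 + 60 + 317 + 166 + 53 + 126 = 1242
RR1 = 520 / 1242 = 0.4187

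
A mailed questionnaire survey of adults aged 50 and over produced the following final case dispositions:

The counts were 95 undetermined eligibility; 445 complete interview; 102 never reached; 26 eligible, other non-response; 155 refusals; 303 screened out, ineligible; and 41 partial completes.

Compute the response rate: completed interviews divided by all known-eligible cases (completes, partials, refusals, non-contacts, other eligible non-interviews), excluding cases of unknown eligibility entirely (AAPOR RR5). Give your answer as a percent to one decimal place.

Num → 445
Denominator → 445 + 41 + 155 + 102 + 26 = 769
RR5 = 445 / 769 = 0.5787

57.9%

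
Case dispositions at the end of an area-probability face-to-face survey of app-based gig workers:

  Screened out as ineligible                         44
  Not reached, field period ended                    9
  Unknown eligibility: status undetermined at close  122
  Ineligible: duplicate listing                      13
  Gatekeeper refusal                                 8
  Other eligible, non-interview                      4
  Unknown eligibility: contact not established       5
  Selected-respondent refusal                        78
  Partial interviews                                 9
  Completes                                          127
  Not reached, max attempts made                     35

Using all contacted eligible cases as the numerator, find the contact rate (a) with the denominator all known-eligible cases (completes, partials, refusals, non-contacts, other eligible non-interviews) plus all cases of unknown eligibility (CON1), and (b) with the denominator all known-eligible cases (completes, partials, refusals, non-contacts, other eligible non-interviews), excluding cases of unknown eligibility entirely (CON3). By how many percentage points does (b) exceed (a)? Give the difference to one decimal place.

Refused = 8 + 78 = 86
Non-contacts = 9 + 35 = 44
Eligibility not determined = 5 + 122 = 127
Out of scope = 44 + 13 = 57
Top = 127 + 9 + 86 + 4 = 226
Denominator = 127 + 9 + 86 + 44 + 4 + 127 = 397
CON1 = 226 / 397 = 0.5693
Denominator = 127 + 9 + 86 + 44 + 4 = 270
CON3 = 226 / 270 = 0.8370
Difference = 83.70 − 56.93 = 26.77 percentage points

26.8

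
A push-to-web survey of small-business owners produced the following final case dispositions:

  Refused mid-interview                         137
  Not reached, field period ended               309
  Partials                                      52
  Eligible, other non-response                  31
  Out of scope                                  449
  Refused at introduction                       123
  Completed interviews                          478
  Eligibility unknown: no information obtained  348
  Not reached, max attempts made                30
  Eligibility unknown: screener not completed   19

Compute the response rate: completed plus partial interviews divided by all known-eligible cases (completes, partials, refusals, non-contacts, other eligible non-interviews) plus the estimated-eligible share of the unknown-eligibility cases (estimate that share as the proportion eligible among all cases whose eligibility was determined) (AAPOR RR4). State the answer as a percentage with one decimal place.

37.2%

Declined to participate = 123 + 137 = 260
Never reached = 309 + 30 = 339
Undetermined eligibility = 19 + 348 = 367
Numerator → 478 + 52 = 530
Eligible (known) → 478 + 52 + 260 + 339 + 31 = 1160
e = 1160 / (1160 + 449) = 1160 / 1609 = 0.7209
Estimated eligible among unknowns → 0.7209 × 367 = 264.57
Denominator → 1160 + 264.57 = 1424.57
RR4 = 530 / 1424.57 = 0.3720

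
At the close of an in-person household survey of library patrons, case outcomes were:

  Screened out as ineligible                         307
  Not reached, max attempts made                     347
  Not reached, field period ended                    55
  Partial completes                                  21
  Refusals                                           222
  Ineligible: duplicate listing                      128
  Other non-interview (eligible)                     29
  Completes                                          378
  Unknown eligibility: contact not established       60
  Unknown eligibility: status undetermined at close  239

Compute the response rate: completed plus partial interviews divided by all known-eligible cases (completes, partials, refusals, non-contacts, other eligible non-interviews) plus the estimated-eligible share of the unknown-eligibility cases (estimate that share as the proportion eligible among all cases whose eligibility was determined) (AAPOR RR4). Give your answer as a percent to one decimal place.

No contact after all attempts = 55 + 347 = 402
Undetermined eligibility = 60 + 239 = 299
Out of scope = 307 + 128 = 435
Num = 378 + 21 = 399
Determined eligible = 378 + 21 + 222 + 402 + 29 = 1052
e = 1052 / (1052 + 435) = 1052 / 1487 = 0.7075
Eligible share of unknowns = 0.7075 × 299 = 211.54
Base = 1052 + 211.54 = 1263.54
RR4 = 399 / 1263.54 = 0.3158

31.6%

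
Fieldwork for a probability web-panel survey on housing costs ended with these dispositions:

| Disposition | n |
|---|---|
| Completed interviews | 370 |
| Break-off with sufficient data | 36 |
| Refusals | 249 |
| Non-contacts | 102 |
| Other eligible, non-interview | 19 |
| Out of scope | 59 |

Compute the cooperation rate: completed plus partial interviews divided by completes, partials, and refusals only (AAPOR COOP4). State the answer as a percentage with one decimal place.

Num = 370 + 36 = 406
Denominator = 370 + 36 + 249 = 655
COOP4 = 406 / 655 = 0.6198

62.0%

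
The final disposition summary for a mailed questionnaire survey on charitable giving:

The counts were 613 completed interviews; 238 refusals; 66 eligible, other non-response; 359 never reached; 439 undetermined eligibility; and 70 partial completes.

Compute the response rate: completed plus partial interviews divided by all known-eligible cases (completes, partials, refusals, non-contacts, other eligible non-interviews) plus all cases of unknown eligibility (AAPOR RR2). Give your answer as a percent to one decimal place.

38.3%

Num = 613 + 70 = 683
Denom = 613 + 70 + 238 + 359 + 66 + 439 = 1785
RR2 = 683 / 1785 = 0.3826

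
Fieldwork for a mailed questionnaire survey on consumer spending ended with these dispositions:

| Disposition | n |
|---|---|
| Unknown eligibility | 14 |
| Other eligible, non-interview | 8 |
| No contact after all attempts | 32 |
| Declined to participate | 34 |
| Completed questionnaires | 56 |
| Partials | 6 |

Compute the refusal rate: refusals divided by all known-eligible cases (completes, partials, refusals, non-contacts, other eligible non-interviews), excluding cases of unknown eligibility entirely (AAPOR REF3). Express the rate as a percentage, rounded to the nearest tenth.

Top: 34
Base: 56 + 6 + 34 + 32 + 8 = 136
REF3 = 34 / 136 = 0.2500

25.0%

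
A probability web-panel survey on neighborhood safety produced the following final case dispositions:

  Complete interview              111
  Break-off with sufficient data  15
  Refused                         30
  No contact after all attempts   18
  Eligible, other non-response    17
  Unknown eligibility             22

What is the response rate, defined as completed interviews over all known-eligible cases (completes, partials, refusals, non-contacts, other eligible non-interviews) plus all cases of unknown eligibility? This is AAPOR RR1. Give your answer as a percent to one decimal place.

52.1%

Num = 111
Denom = 111 + 15 + 30 + 18 + 17 + 22 = 213
RR1 = 111 / 213 = 0.5211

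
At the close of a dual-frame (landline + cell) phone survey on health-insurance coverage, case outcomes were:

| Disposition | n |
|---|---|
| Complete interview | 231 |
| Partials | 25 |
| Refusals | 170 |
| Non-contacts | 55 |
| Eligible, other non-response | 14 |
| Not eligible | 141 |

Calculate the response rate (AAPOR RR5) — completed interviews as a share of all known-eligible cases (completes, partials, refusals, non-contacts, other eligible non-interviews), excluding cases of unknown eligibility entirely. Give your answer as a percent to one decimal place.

46.7%

Numerator → 231
Denominator → 231 + 25 + 170 + 55 + 14 = 495
RR5 = 231 / 495 = 0.4667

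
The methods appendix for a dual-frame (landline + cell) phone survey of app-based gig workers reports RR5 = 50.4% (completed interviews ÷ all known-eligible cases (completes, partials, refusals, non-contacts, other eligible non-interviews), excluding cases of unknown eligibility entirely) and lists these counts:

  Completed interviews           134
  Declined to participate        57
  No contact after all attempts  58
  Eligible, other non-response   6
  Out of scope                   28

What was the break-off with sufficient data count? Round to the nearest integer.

RR5 = 134 / D = 0.504
D = 134 / 0.504 = 265.9
Remaining denominator categories sum to 255
break-off with sufficient data = 265.9 − 255 ≈ 11

11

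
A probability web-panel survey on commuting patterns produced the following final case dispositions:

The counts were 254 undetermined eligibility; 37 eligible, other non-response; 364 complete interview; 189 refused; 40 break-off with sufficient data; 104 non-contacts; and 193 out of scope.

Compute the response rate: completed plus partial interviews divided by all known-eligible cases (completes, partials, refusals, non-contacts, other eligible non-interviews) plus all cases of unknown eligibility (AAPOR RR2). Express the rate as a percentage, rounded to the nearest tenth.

Num → 364 + 40 = 404
Base → 364 + 40 + 189 + 104 + 37 + 254 = 988
RR2 = 404 / 988 = 0.4089

40.9%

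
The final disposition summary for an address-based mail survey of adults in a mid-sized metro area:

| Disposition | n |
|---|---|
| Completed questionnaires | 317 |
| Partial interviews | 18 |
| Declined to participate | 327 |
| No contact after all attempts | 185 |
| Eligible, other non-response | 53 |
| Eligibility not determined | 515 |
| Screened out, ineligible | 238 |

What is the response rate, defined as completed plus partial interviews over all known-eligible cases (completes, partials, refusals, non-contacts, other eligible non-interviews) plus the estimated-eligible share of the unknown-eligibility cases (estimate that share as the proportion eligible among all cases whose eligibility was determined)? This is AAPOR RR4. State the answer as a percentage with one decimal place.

Top = 317 + 18 = 335
Determined eligible = 317 + 18 + 327 + 185 + 53 = 900
e = 900 / (900 + 238) = 900 / 1138 = 0.7909
Estimated eligible among unknowns = 0.7909 × 515 = 407.31
Base = 900 + 407.31 = 1307.31
RR4 = 335 / 1307.31 = 0.2563

25.6%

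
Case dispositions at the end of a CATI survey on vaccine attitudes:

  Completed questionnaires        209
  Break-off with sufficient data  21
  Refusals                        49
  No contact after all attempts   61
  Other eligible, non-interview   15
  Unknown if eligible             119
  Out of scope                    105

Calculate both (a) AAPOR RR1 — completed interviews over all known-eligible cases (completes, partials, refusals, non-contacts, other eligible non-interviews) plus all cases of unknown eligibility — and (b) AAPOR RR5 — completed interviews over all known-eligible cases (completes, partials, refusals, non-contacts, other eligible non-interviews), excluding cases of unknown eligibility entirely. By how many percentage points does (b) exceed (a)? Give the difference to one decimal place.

Num → 209
Denom → 209 + 21 + 49 + 61 + 15 + 119 = 474
RR1 = 209 / 474 = 0.4409
Denom → 209 + 21 + 49 + 61 + 15 = 355
RR5 = 209 / 355 = 0.5887
Difference = 58.87 − 44.09 = 14.78 percentage points

14.8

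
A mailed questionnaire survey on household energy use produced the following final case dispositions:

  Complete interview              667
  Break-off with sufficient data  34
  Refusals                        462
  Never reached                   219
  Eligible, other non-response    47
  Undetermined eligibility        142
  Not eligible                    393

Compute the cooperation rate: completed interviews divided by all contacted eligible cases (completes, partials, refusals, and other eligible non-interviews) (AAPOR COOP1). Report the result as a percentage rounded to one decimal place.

Numerator: 667
Base: 667 + 34 + 462 + 47 = 1210
COOP1 = 667 / 1210 = 0.5512

55.1%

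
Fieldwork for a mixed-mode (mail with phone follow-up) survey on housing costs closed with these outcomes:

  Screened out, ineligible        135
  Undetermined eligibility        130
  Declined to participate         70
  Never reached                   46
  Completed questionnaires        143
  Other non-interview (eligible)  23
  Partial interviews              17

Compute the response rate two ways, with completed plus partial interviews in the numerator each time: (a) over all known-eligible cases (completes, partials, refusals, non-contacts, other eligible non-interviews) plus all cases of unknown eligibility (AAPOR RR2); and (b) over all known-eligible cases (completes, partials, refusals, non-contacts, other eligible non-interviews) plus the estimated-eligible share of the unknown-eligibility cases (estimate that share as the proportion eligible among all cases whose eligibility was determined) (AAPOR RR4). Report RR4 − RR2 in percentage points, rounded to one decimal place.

Num = 143 + 17 = 160
Denominator = 143 + 17 + 70 + 46 + 23 + 130 = 429
RR2 = 160 / 429 = 0.3730
Known eligible = 143 + 17 + 70 + 46 + 23 = 299
e = 299 / (299 + 135) = 299 / 434 = 0.6889
Eligible share of unknowns = 0.6889 × 130 = 89.56
Denominator = 299 + 89.56 = 388.56
RR4 = 160 / 388.56 = 0.4118
Difference = 41.18 − 37.30 = 3.88 percentage points

3.9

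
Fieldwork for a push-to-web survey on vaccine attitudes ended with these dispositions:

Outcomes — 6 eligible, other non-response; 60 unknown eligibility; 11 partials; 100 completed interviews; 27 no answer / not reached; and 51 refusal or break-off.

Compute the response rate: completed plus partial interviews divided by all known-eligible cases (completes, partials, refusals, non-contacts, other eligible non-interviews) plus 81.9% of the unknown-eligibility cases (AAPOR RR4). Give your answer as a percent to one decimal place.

45.5%

Num = 100 + 11 = 111
Eligible (known) = 100 + 11 + 51 + 27 + 6 = 195
Eligible share of unknowns = 0.8190 × 60 = 49.14
Denom = 195 + 49.14 = 244.14
RR4 = 111 / 244.14 = 0.4547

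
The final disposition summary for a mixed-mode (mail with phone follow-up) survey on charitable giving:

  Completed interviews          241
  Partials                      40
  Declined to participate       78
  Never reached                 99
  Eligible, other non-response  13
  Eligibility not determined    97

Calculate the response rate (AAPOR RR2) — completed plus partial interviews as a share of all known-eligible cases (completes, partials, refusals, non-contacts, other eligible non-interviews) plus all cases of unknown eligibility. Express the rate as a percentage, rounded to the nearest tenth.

Top: 241 + 40 = 281
Denom: 241 + 40 + 78 + 99 + 13 + 97 = 568
RR2 = 281 / 568 = 0.4947

49.5%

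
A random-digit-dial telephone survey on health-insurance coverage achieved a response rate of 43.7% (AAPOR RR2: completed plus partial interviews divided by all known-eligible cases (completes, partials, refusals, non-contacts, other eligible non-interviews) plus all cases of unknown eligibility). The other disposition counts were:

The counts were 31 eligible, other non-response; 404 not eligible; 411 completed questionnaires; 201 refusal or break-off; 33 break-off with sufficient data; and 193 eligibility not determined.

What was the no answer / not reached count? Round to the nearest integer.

Numerator: 411 + 33 = 444
RR2 = 444 / D = 0.437
D = 444 / 0.437 = 1016.0
Remaining denominator categories sum to 869
no answer / not reached = 1016.0 − 869 ≈ 147

147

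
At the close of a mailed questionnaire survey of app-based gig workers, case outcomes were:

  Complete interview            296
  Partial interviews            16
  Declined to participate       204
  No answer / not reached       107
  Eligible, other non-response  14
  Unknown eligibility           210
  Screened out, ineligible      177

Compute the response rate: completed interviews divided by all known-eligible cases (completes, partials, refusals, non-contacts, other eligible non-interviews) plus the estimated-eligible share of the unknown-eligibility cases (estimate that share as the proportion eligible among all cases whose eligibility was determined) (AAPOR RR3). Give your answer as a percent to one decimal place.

Top: 296
Known eligible: 296 + 16 + 204 + 107 + 14 = 637
e = 637 / (637 + 177) = 637 / 814 = 0.7826
Estimated eligible among unknowns: 0.7826 × 210 = 164.35
Base: 637 + 164.35 = 801.35
RR3 = 296 / 801.35 = 0.3694

36.9%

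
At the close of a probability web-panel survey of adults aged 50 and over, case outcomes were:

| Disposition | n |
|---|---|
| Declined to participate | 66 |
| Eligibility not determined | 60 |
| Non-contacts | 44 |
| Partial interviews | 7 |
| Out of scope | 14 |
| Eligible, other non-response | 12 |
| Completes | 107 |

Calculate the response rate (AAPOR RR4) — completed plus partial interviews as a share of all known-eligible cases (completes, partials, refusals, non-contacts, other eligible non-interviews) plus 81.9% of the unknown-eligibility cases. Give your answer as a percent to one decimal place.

Top: 107 + 7 = 114
Known eligible: 107 + 7 + 66 + 44 + 12 = 236
Estimated eligible among unknowns: 0.8190 × 60 = 49.14
Denom: 236 + 49.14 = 285.14
RR4 = 114 / 285.14 = 0.3998

40.0%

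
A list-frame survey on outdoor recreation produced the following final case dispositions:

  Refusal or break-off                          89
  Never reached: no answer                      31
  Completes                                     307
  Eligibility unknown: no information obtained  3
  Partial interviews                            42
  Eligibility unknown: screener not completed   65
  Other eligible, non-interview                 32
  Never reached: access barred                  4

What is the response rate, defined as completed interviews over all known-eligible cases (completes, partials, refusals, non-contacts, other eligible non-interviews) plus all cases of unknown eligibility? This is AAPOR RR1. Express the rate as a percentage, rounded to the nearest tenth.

No contact after all attempts = 31 + 4 = 35
Unknown if eligible = 65 + 3 = 68
Num = 307
Denom = 307 + 42 + 89 + 35 + 32 + 68 = 573
RR1 = 307 / 573 = 0.5358

53.6%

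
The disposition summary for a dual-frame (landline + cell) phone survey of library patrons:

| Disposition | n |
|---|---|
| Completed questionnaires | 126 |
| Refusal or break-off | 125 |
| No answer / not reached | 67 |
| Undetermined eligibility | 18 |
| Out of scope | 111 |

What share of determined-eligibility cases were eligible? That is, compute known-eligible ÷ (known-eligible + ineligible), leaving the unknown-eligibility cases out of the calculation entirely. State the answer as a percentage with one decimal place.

74.1%

Determined eligible = 126 + 125 + 67 = 318
e = 318 / (318 + 111) = 318 / 429 = 0.7413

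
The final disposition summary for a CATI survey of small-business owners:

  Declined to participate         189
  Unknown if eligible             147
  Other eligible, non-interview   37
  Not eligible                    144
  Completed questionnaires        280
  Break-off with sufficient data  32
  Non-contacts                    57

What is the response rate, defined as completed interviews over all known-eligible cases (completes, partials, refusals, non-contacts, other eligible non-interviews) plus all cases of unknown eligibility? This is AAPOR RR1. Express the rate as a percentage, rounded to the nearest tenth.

Num = 280
Denom = 280 + 32 + 189 + 57 + 37 + 147 = 742
RR1 = 280 / 742 = 0.3774

37.7%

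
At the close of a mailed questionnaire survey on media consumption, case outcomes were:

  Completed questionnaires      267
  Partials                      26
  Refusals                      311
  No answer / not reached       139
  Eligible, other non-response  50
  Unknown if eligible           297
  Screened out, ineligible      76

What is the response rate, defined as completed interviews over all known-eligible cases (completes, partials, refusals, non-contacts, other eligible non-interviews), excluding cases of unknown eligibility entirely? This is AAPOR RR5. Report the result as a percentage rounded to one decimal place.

Numerator = 267
Base = 267 + 26 + 311 + 139 + 50 = 793
RR5 = 267 / 793 = 0.3367

33.7%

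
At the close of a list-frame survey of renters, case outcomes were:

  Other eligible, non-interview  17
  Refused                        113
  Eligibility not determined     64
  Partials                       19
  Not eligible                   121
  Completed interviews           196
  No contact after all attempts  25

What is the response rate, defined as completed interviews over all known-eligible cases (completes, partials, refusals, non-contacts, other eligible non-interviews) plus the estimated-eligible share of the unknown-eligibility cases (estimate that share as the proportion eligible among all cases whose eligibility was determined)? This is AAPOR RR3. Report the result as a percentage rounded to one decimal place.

46.9%

Numerator = 196
Eligible (known) = 196 + 19 + 113 + 25 + 17 = 370
e = 370 / (370 + 121) = 370 / 491 = 0.7536
Estimated eligible among unknowns = 0.7536 × 64 = 48.23
Denom = 370 + 48.23 = 418.23
RR3 = 196 / 418.23 = 0.4686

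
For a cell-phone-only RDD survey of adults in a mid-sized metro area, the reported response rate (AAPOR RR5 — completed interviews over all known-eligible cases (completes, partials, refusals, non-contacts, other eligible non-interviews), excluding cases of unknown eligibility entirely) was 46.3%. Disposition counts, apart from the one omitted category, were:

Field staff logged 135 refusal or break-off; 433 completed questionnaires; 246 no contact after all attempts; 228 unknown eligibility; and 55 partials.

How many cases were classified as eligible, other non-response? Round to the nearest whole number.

RR5 = 433 / D = 0.463
D = 433 / 0.463 = 935.2
Rest of base = 869
eligible, other non-response = 935.2 − 869 ≈ 66

66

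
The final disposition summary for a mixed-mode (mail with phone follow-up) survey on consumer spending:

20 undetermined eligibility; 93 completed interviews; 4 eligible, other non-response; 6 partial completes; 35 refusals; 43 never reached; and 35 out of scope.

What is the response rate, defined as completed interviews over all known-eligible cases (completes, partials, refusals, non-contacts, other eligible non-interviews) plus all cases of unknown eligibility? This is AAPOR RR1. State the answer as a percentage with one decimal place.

Top = 93
Denom = 93 + 6 + 35 + 43 + 4 + 20 = 201
RR1 = 93 / 201 = 0.4627

46.3%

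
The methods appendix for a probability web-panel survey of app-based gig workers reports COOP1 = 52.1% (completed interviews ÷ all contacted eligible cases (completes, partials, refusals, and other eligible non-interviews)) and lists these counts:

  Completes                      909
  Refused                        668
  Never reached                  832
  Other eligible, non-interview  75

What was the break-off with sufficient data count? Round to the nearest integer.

COOP1 = 909 / D = 0.521
D = 909 / 0.521 = 1744.7
Rest of base = 1652
break-off with sufficient data = 1744.7 − 1652 ≈ 93

93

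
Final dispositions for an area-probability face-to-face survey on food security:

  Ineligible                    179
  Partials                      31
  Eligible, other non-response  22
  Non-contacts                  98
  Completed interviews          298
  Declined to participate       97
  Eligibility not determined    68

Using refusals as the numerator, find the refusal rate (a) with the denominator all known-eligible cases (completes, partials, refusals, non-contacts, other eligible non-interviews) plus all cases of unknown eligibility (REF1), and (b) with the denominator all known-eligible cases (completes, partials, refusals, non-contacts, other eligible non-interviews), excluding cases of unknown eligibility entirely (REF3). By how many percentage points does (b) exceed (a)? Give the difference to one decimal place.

Num = 97
Base = 298 + 31 + 97 + 98 + 22 + 68 = 614
REF1 = 97 / 614 = 0.1580
Base = 298 + 31 + 97 + 98 + 22 = 546
REF3 = 97 / 546 = 0.1777
Difference = 17.77 − 15.80 = 1.97 percentage points

2.0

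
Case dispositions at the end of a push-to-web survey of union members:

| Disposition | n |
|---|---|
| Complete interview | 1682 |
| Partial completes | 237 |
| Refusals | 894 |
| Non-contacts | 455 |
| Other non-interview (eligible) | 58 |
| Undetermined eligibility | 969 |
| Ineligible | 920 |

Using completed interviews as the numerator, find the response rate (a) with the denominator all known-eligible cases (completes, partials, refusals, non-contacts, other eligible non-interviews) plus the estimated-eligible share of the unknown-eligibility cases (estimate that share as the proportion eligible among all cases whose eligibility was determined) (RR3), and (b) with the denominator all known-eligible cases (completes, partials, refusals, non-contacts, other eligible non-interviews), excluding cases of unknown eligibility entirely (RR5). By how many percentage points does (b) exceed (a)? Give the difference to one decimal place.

9.4

Numerator → 1682
Determined eligible → 1682 + 237 + 894 + 455 + 58 = 3326
e = 3326 / (3326 + 920) = 3326 / 4246 = 0.7833
e × U → 0.7833 × 969 = 759.02
Denom → 3326 + 759.02 = 4085.02
RR3 = 1682 / 4085.02 = 0.4117
Denom → 1682 + 237 + 894 + 455 + 58 = 3326
RR5 = 1682 / 3326 = 0.5057
Difference = 50.57 − 41.17 = 9.40 percentage points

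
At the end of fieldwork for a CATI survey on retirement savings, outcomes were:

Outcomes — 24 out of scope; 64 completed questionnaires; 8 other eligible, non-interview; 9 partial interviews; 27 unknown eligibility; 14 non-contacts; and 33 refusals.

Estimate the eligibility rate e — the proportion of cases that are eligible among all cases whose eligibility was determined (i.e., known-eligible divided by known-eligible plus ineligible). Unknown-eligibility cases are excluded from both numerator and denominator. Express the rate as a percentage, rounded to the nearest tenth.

Known eligible = 64 + 9 + 33 + 14 + 8 = 128
e = 128 / (128 + 24) = 128 / 152 = 0.8421

84.2%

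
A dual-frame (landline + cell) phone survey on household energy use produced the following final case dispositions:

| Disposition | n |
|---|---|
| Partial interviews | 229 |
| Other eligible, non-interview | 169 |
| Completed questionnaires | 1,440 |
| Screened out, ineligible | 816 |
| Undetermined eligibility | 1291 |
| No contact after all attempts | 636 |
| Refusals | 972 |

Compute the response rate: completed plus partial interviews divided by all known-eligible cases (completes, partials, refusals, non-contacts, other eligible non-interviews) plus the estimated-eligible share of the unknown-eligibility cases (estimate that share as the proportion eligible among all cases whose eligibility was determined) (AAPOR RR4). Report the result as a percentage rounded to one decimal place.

37.2%

Numerator: 1440 + 229 = 1669
Eligible (known): 1440 + 229 + 972 + 636 + 169 = 3446
e = 3446 / (3446 + 816) = 3446 / 4262 = 0.8085
Estimated eligible among unknowns: 0.8085 × 1291 = 1043.77
Base: 3446 + 1043.77 = 4489.77
RR4 = 1669 / 4489.77 = 0.3717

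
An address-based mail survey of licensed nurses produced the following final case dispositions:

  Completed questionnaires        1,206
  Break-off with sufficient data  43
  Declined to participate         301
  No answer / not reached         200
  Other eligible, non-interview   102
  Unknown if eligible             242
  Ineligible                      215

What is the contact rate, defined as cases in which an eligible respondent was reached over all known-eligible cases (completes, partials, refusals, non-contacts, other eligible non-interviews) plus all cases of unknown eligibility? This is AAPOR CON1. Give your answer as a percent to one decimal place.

78.9%

Top → 1206 + 43 + 301 + 102 = 1652
Denom → 1206 + 43 + 301 + 200 + 102 + 242 = 2094
CON1 = 1652 / 2094 = 0.7889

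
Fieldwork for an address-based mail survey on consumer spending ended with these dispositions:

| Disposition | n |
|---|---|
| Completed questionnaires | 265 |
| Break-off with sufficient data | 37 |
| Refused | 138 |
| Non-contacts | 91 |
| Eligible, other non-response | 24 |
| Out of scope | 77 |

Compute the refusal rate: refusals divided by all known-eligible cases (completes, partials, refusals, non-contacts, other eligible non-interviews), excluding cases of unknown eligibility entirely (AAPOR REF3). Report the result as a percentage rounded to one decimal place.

Numerator: 138
Base: 265 + 37 + 138 + 91 + 24 = 555
REF3 = 138 / 555 = 0.2486

24.9%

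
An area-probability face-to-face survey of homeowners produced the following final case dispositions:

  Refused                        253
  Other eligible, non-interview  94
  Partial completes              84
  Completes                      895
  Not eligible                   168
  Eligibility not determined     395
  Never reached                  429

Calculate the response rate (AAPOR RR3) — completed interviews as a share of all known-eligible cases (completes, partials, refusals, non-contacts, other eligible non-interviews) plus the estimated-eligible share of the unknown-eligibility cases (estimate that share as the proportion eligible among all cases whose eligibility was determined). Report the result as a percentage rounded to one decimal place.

Num → 895
Known eligible → 895 + 84 + 253 + 429 + 94 = 1755
e = 1755 / (1755 + 168) = 1755 / 1923 = 0.9126
Eligible share of unknowns → 0.9126 × 395 = 360.48
Denom → 1755 + 360.48 = 2115.48
RR3 = 895 / 2115.48 = 0.4231

42.3%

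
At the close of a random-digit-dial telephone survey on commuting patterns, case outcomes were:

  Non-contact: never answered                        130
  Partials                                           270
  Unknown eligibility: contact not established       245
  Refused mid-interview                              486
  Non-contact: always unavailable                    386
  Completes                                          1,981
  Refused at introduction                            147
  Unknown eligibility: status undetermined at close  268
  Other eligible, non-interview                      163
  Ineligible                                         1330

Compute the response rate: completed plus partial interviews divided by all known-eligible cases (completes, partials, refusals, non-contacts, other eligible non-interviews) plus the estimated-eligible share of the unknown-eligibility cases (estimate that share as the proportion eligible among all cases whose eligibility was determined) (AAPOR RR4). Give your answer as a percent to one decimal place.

Declined to participate = 147 + 486 = 633
Never reached = 130 + 386 = 516
Eligibility not determined = 245 + 268 = 513
Numerator → 1981 + 270 = 2251
Known eligible → 1981 + 270 + 633 + 516 + 163 = 3563
e = 3563 / (3563 + 1330) = 3563 / 4893 = 0.7282
Eligible share of unknowns → 0.7282 × 513 = 373.57
Base → 3563 + 373.57 = 3936.57
RR4 = 2251 / 3936.57 = 0.5718

57.2%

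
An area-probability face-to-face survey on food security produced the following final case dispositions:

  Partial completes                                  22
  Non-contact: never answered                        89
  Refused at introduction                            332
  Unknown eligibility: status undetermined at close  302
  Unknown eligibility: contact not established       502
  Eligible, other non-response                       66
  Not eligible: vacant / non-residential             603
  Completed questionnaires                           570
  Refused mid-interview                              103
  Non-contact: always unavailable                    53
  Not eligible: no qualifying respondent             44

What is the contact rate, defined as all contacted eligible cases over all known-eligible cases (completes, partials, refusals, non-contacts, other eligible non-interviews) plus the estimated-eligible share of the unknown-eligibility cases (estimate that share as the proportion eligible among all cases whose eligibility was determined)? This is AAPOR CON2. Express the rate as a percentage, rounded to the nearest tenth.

62.0%

Refusals = 332 + 103 = 435
No answer / not reached = 89 + 53 = 142
Eligibility not determined = 502 + 302 = 804
Out of scope = 44 + 603 = 647
Top = 570 + 22 + 435 + 66 = 1093
Eligible (known) = 570 + 22 + 435 + 142 + 66 = 1235
e = 1235 / (1235 + 647) = 1235 / 1882 = 0.6562
Eligible share of unknowns = 0.6562 × 804 = 527.58
Denom = 1235 + 527.58 = 1762.58
CON2 = 1093 / 1762.58 = 0.6201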